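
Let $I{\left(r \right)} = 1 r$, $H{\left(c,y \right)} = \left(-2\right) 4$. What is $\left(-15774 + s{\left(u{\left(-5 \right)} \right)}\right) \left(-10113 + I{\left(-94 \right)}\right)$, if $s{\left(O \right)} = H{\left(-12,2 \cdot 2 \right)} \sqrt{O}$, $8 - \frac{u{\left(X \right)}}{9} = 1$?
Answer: $161005218 + 244968 \sqrt{7} \approx 1.6165 \cdot 10^{8}$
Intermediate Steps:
$u{\left(X \right)} = 63$ ($u{\left(X \right)} = 72 - 9 = 63$)
$H{\left(c,y \right)} = -8$
$s{\left(O \right)} = - 8 \sqrt{O}$
$I{\left(r \right)} = r$
$\left(-15774 + s{\left(u{\left(-5 \right)} \right)}\right) \left(-10113 + I{\left(-94 \right)}\right) = \left(-15774 - 8 \sqrt{63}\right) \left(-10113 - 94\right) = \left(-15774 - 8 \cdot 3 \sqrt{7}\right) \left(-10207\right) = \left(-15774 - 24 \sqrt{7}\right) \left(-10207\right) = 161005218 + 244968 \sqrt{7}$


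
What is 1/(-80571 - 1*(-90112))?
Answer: 1/9541 ≈ 0.00010481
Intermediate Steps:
1/(-80571 - 1*(-90112)) = 1/(-80571 + 90112) = 1/9541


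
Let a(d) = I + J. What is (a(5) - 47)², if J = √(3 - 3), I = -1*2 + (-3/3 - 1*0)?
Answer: 2500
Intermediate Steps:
I = -3 (I = -2 + (-3*⅓ + 0) = -2 + (-1 + 0) = -2 - 1 = -3)
J = 0 (J = √0 = 0)
a(d) = -3 (a(d) = -3 + 0 = -3)
(a(5) - 47)² = (-3 - 47)² = (-50)² = 2500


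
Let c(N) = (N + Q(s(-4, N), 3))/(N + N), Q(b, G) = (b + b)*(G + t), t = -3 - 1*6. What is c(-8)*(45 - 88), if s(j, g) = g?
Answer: 473/2 ≈ 236.50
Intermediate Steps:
t = -9 (t = -3 - 6 = -9)
Q(b, G) = 2*b*(-9 + G) (Q(b, G) = (b + b)*(G - 9) = (2*b)*(-9 + G) = 2*b*(-9 + G))
c(N) = -11/2 (c(N) = (N + 2*N*(-9 + 3))/(N + N) = (N + 2*N*(-6))/((2*N)) = (N - 12*N)*(1/(2*N)) = (-11*N)*(1/(2*N)) = -11/2)
c(-8)*(45 - 88) = -11*(45 - 88)/2 = -11/2*(-43) = 473/2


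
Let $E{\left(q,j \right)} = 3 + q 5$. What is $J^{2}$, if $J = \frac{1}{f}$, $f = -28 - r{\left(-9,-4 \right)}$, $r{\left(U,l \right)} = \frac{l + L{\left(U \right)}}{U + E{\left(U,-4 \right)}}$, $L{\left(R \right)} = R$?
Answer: $\frac{2601}{2076481} \approx 0.0012526$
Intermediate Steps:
$E{\left(q,j \right)} = 3 + 5 q$
$r{\left(U,l \right)} = \frac{U + l}{3 + 6 U}$ ($r{\left(U,l \right)} = \frac{l + U}{U + \left(3 + 5 U\right)} = \frac{U + l}{3 + 6 U}$)
$f = - \frac{1441}{51}$ ($f = -28 - \frac{-9 - 4}{3 \left(1 + 2 \left(-9\right)\right)} = -28 - \frac{1}{3} \frac{1}{1 - 18} \left(-13\right) = -28 - \frac{1}{3} \frac{1}{-17} \left(-13\right) = -28 - \frac{1}{3} \left(- \frac{1}{17}\right) \left(-13\right) = -28 - \frac{13}{51} = - \frac{1441}{51} \approx -28.255$)
$J = - \frac{51}{1441}$ ($J = \frac{1}{- \frac{1441}{51}} = - \frac{51}{1441} \approx -0.035392$)
$J^{2} = \left(- \frac{51}{1441}\right)^{2} = \frac{2601}{2076481}$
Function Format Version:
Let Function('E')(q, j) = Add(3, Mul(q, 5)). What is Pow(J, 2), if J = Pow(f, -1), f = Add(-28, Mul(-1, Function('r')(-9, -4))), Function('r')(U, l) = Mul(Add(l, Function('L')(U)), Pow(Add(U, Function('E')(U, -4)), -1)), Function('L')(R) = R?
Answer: Rational(2601, 2076481) ≈ 0.0012526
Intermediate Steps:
Function('E')(q, j) = Add(3, Mul(5, q))
Function('r')(U, l) = Mul(Pow(Add(3, Mul(6, U)), -1), Add(U, l)) (Function('r')(U, l) = Mul(Add(l, U), Pow(Add(U, Add(3, Mul(5, U))), -1)) = Mul(Add(U, l), Pow(Add(3, Mul(6, U)), -1)) = Mul(Pow(Add(3, Mul(6, U)), -1), Add(U, l)))
f = Rational(-1441, 51) (f = Add(-28, Mul(-1, Mul(Rational(1, 3), Pow(Add(1, Mul(2, -9)), -1), Add(-9, -4)))) = Add(-28, Mul(-1, Mul(Rational(1, 3), Pow(Add(1, -18), -1), -13))) = Add(-28, Mul(-1, Mul(Rational(1, 3), Pow(-17, -1), -13))) = Add(-28, Mul(-1, Mul(Rational(1, 3), Rational(-1, 17), -13))) = Add(-28, Mul(-1, Rational(13, 51))) = Add(-28, Rational(-13, 51)) = Rational(-1441, 51) ≈ -28.255)
J = Rational(-51, 1441) (J = Pow(Rational(-1441, 51), -1) = Rational(-51, 1441) ≈ -0.035392)
Pow(J, 2) = Pow(Rational(-51, 1441), 2) = Rational(2601, 2076481)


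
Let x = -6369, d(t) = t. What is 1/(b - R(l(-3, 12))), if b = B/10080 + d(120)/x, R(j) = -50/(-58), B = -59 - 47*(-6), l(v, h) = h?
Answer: -620595360/532959359 ≈ -1.1644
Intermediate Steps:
B = 223 (B = -59 + 282 = 223)
R(j) = 25/29 (R(j) = -50*(-1/58) = 25/29)
b = 70229/21399840 (b = 223/10080 + 120/(-6369) = 223*(1/10080) + 120*(-1/6369) = 223/10080 - 40/2123 = 70229/21399840 ≈ 0.0032818)
1/(b - R(l(-3, 12))) = 1/(70229/21399840 - 1*25/29) = 1/(70229/21399840 - 25/29) = 1/(-532959359/620595360) = -620595360/532959359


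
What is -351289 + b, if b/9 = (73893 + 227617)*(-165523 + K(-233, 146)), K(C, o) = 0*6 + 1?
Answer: -449159195269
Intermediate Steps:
K(C, o) = 1 (K(C, o) = 0 + 1 = 1)
b = -449158843980 (b = 9*((73893 + 227617)*(-165523 + 1)) = 9*(301510*(-165522)) = 9*(-49906538220) = -449158843980)
-351289 + b = -351289 - 449158843980 = -449159195269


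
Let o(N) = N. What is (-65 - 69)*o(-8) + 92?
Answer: 1164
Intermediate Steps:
(-65 - 69)*o(-8) + 92 = (-65 - 69)*(-8) + 92 = -134*(-8) + 92 = 1072 + 92 = 1164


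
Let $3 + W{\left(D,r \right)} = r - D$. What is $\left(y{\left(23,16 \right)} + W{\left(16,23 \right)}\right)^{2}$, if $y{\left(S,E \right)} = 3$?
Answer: $49$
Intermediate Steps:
$W{\left(D,r \right)} = -3 + r - D$ ($W{\left(D,r \right)} = -3 - \left(D - r\right) = -3 + r - D$)
$\left(y{\left(23,16 \right)} + W{\left(16,23 \right)}\right)^{2} = \left(3 - -4\right)^{2} = \left(3 + 4\right)^{2} = 7^{2} = 49$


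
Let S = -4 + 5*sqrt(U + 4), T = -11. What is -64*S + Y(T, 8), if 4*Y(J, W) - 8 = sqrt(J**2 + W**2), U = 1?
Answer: 258 - 320*sqrt(5) + sqrt(185)/4 ≈ -454.14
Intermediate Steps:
Y(J, W) = 2 + sqrt(J**2 + W**2)/4
S = -4 + 5*sqrt(5) (S = -4 + 5*sqrt(1 + 4) = -4 + 5*sqrt(5) ≈ 7.1803)
-64*S + Y(T, 8) = -64*(-4 + 5*sqrt(5)) + (2 + sqrt((-11)**2 + 8**2)/4) = (256 - 320*sqrt(5)) + (2 + sqrt(121 + 64)/4) = (256 - 320*sqrt(5)) + (2 + sqrt(185)/4) = 258 - 320*sqrt(5) + sqrt(185)/4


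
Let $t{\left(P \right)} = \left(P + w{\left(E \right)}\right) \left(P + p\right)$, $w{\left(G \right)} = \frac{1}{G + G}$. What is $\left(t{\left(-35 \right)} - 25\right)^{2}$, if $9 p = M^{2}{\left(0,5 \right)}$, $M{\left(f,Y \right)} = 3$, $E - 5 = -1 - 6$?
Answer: $\frac{5508409}{4} \approx 1.3771 \cdot 10^{6}$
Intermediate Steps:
$E = -2$ ($E = 5 - 7 = -2$)
$p = 1$ ($p = \frac{3^{2}}{9} = \frac{1}{9} \cdot 9 = 1$)
$w{\left(G \right)} = \frac{1}{2 G}$
$t{\left(P \right)} = \left(1 + P\right) \left(- \frac{1}{4} + P\right)$ ($t{\left(P \right)} = \left(P + \frac{1}{2 \left(-2\right)}\right) \left(P + 1\right) = \left(P + \frac{1}{2} \left(- \frac{1}{2}\right)\right) \left(1 + P\right) = \left(P - \frac{1}{4}\right) \left(1 + P\right) = \left(- \frac{1}{4} + P\right) \left(1 + P\right) = \left(1 + P\right) \left(- \frac{1}{4} + P\right)$)
$\left(t{\left(-35 \right)} - 25\right)^{2} = \left(\left(- \frac{1}{4} + \left(-35\right)^{2} + \frac{3}{4} \left(-35\right)\right) - 25\right)^{2} = \left(\left(- \frac{1}{4} + 1225 - \frac{105}{4}\right) - 25\right)^{2} = \left(\frac{2397}{2} - 25\right)^{2} = \left(\frac{2347}{2}\right)^{2} = \frac{5508409}{4}$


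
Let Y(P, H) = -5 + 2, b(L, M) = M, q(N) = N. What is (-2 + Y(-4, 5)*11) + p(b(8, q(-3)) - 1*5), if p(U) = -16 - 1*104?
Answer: -155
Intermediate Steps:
Y(P, H) = -3
p(U) = -120 (p(U) = -16 - 104 = -120)
(-2 + Y(-4, 5)*11) + p(b(8, q(-3)) - 1*5) = (-2 - 3*11) - 120 = (-2 - 33) - 120 = -35 - 120 = -155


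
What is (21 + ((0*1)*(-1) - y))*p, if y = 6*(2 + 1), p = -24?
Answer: -72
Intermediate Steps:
y = 18 (y = 6*3 = 18)
(21 + ((0*1)*(-1) - y))*p = (21 + ((0*1)*(-1) - 1*18))*(-24) = (21 + (0*(-1) - 18))*(-24) = (21 + (0 - 18))*(-24) = (21 - 18)*(-24) = 3*(-24) = -72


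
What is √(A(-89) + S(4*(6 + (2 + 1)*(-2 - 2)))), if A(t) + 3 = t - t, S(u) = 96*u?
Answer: I*√2307 ≈ 48.031*I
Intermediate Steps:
A(t) = -3 (A(t) = -3 + (t - t) = -3 + 0 = -3)
√(A(-89) + S(4*(6 + (2 + 1)*(-2 - 2)))) = √(-3 + 96*(4*(6 + (2 + 1)*(-2 - 2)))) = √(-3 + 96*(4*(6 + 3*(-4)))) = √(-3 + 96*(4*(6 - 12))) = √(-3 + 96*(4*(-6))) = √(-3 + 96*(-24)) = √(-3 - 2304) = √(-2307) = I*√2307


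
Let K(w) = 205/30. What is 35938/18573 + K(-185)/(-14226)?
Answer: 6769895/3499596 ≈ 1.9345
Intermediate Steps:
K(w) = 41/6 (K(w) = 205*(1/30) = 41/6)
35938/18573 + K(-185)/(-14226) = 35938/18573 + (41/6)/(-14226) = 35938*(1/18573) + (41/6)*(-1/14226) = 238/123 - 41/85356 = 6769895/3499596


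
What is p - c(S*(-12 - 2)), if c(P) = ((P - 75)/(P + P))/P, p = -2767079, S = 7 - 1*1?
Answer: -13016339563/4704 ≈ -2.7671e+6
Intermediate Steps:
S = 6 (S = 7 - 1 = 6)
c(P) = (-75 + P)/(2*P²) (c(P) = ((-75 + P)/((2*P)))/P = ((-75 + P)*(1/(2*P)))/P = ((-75 + P)/(2*P))/P = (-75 + P)/(2*P²))
p - c(S*(-12 - 2)) = -2767079 - (-75 + 6*(-12 - 2))/(2*(6*(-12 - 2))²) = -2767079 - (-75 + 6*(-14))/(2*(6*(-14))²) = -2767079 - (-75 - 84)/(2*(-84)²) = -2767079 - (-159)/(2*7056) = -2767079 - 1*(-53/4704) = -2767079 + 53/4704 = -13016339563/4704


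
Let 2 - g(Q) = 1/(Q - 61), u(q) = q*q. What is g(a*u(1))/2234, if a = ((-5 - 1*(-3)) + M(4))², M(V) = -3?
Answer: 73/80424 ≈ 0.00090769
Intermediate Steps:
u(q) = q²
a = 25 (a = ((-5 - 1*(-3)) - 3)² = ((-5 + 3) - 3)² = (-2 - 3)² = (-5)² = 25)
g(Q) = 2 - 1/(-61 + Q) (g(Q) = 2 - 1/(Q - 61) = 2 - 1/(-61 + Q))
g(a*u(1))/2234 = ((-123 + 2*(25*1²))/(-61 + 25*1²))/2234 = ((-123 + 2*(25*1))/(-61 + 25*1))*(1/2234) = ((-123 + 2*25)/(-61 + 25))*(1/2234) = ((-123 + 50)/(-36))*(1/2234) = -1/36*(-73)*(1/2234) = (73/36)*(1/2234) = 73/80424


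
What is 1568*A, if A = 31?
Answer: 48608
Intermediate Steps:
1568*A = 1568*31 = 48608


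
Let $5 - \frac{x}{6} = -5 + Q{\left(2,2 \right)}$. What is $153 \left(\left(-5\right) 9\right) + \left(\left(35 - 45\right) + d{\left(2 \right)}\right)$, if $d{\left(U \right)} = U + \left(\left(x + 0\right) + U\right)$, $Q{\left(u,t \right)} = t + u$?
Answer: $-6855$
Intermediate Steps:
$x = 36$ ($x = 30 - 6 \left(-5 + \left(2 + 2\right)\right) = 30 - 6 \left(-5 + 4\right) = 30 - -6 = 30 + 6 = 36$)
$d{\left(U \right)} = 36 + 2 U$ ($d{\left(U \right)} = U + \left(\left(36 + 0\right) + U\right) = U + \left(36 + U\right) = 36 + 2 U$)
$153 \left(\left(-5\right) 9\right) + \left(\left(35 - 45\right) + d{\left(2 \right)}\right) = 153 \left(\left(-5\right) 9\right) + \left(\left(35 - 45\right) + \left(36 + 2 \cdot 2\right)\right) = 153 \left(-45\right) + \left(-10 + \left(36 + 4\right)\right) = -6885 + \left(-10 + 40\right) = -6885 + 30 = -6855$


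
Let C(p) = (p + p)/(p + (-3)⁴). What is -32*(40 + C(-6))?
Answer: -31872/25 ≈ -1274.9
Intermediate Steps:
C(p) = 2*p/(81 + p) (C(p) = (2*p)/(p + 81) = (2*p)/(81 + p) = 2*p/(81 + p))
-32*(40 + C(-6)) = -32*(40 + 2*(-6)/(81 - 6)) = -32*(40 + 2*(-6)/75) = -32*(40 + 2*(-6)*(1/75)) = -32*(40 - 4/25) = -32*996/25 = -31872/25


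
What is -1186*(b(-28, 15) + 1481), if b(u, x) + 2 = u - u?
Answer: -1754094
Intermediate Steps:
b(u, x) = -2 (b(u, x) = -2 + (u - u) = -2 + 0 = -2)
-1186*(b(-28, 15) + 1481) = -1186*(-2 + 1481) = -1186*1479 = -1754094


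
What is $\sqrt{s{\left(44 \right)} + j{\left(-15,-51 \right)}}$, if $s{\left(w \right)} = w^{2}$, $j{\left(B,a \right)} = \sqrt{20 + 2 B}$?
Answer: $\sqrt{1936 + i \sqrt{10}} \approx 44.0 + 0.0359 i$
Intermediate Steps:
$\sqrt{s{\left(44 \right)} + j{\left(-15,-51 \right)}} = \sqrt{44^{2} + \sqrt{20 + 2 \left(-15\right)}} = \sqrt{1936 + \sqrt{20 - 30}} = \sqrt{1936 + \sqrt{-10}} = \sqrt{1936 + i \sqrt{10}}$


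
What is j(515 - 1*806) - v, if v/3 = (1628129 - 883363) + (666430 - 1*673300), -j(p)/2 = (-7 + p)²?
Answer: -2391296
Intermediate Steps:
j(p) = -2*(-7 + p)²
v = 2213688 (v = 3*((1628129 - 883363) + (666430 - 1*673300)) = 3*(744766 + (666430 - 673300)) = 3*(744766 - 6870) = 3*737896 = 2213688)
j(515 - 1*806) - v = -2*(-7 + (515 - 1*806))² - 1*2213688 = -2*(-7 + (515 - 806))² - 2213688 = -2*(-7 - 291)² - 2213688 = -2*(-298)² - 2213688 = -2*88804 - 2213688 = -177608 - 2213688 = -2391296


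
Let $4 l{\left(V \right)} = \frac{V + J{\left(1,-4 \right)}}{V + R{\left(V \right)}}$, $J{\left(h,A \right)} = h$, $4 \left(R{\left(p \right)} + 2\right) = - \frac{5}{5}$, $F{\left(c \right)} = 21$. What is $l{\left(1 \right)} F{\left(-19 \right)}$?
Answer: $- \frac{42}{5} \approx -8.4$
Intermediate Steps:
$R{\left(p \right)} = - \frac{9}{4}$ ($R{\left(p \right)} = -2 + \frac{\left(-5\right) \frac{1}{5}}{4} = -2 + \frac{1}{4} \left(-1\right) = -2 - \frac{1}{4} = - \frac{9}{4}$)
$l{\left(V \right)} = \frac{1 + V}{4 \left(- \frac{9}{4} + V\right)}$ ($l{\left(V \right)} = \frac{\left(V + 1\right) \frac{1}{V - \frac{9}{4}}}{4} = \frac{\left(1 + V\right) \frac{1}{- \frac{9}{4} + V}}{4} = \frac{\frac{1}{- \frac{9}{4} + V} \left(1 + V\right)}{4} = \frac{1 + V}{4 \left(- \frac{9}{4} + V\right)}$)
$l{\left(1 \right)} F{\left(-19 \right)} = \frac{1 + 1}{-9 + 4 \cdot 1} \cdot 21 = \frac{1}{-9 + 4} \cdot 2 \cdot 21 = \frac{1}{-5} \cdot 2 \cdot 21 = \left(- \frac{1}{5}\right) 2 \cdot 21 = \left(- \frac{2}{5}\right) 21 = - \frac{42}{5}$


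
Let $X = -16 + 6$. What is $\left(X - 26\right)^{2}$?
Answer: $1296$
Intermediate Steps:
$X = -10$
$\left(X - 26\right)^{2} = \left(-10 - 26\right)^{2} = \left(-36\right)^{2} = 1296$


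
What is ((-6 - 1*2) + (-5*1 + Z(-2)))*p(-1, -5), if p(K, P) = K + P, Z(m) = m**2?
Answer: 54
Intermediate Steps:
((-6 - 1*2) + (-5*1 + Z(-2)))*p(-1, -5) = ((-6 - 1*2) + (-5*1 + (-2)**2))*(-1 - 5) = ((-6 - 2) + (-5 + 4))*(-6) = (-8 - 1)*(-6) = -9*(-6) = 54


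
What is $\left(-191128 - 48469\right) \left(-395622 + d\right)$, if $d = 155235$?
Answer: $57596004039$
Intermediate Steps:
$\left(-191128 - 48469\right) \left(-395622 + d\right) = \left(-191128 - 48469\right) \left(-395622 + 155235\right) = \left(-239597\right) \left(-240387\right) = 57596004039$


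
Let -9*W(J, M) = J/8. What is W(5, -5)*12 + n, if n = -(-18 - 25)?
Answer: 253/6 ≈ 42.167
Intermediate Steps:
n = 43 (n = -1*(-43) = 43)
W(J, M) = -J/72 (W(J, M) = -J/(9*8) = -J/72)
W(5, -5)*12 + n = -1/72*5*12 + 43 = -5/72*12 + 43 = -⅚ + 43 = 253/6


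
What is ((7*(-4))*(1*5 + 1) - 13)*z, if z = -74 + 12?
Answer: 11222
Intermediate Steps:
z = -62
((7*(-4))*(1*5 + 1) - 13)*z = ((7*(-4))*(1*5 + 1) - 13)*(-62) = (-28*(5 + 1) - 13)*(-62) = (-28*6 - 13)*(-62) = (-168 - 13)*(-62) = -181*(-62) = 11222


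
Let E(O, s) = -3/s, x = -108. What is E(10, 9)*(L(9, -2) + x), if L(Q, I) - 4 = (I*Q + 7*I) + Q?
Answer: 127/3 ≈ 42.333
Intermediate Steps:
L(Q, I) = 4 + Q + 7*I + I*Q (L(Q, I) = 4 + ((I*Q + 7*I) + Q) = 4 + ((7*I + I*Q) + Q) = 4 + (Q + 7*I + I*Q) = 4 + Q + 7*I + I*Q)
E(10, 9)*(L(9, -2) + x) = (-3/9)*((4 + 9 + 7*(-2) - 2*9) - 108) = (-3*1/9)*((4 + 9 - 14 - 18) - 108) = -(-19 - 108)/3 = -1/3*(-127) = 127/3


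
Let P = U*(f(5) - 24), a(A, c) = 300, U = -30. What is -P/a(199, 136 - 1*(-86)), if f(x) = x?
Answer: -19/10 ≈ -1.9000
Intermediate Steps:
P = 570 (P = -30*(5 - 24) = -30*(-19) = 570)
-P/a(199, 136 - 1*(-86)) = -570/300 = -1*19/10 = -19/10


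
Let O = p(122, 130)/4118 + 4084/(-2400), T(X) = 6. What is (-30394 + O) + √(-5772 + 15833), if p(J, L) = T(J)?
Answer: -37550848039/1235400 + √10061 ≈ -30295.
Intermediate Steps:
p(J, L) = 6
O = -2100439/1235400 (O = 6/4118 + 4084/(-2400) = 6*(1/4118) + 4084*(-1/2400) = 3/2059 - 1021/600 = -2100439/1235400 ≈ -1.7002)
(-30394 + O) + √(-5772 + 15833) = (-30394 - 2100439/1235400) + √(-5772 + 15833) = -37550848039/1235400 + √10061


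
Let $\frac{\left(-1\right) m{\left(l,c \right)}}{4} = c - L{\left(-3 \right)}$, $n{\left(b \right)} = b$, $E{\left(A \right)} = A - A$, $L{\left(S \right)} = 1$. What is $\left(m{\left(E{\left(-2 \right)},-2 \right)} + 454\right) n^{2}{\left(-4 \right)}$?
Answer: $7456$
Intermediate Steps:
$E{\left(A \right)} = 0$
$m{\left(l,c \right)} = 4 - 4 c$ ($m{\left(l,c \right)} = - 4 \left(c - 1\right) = - 4 \left(-1 + c\right) = 4 - 4 c$)
$\left(m{\left(E{\left(-2 \right)},-2 \right)} + 454\right) n^{2}{\left(-4 \right)} = \left(\left(4 - -8\right) + 454\right) \left(-4\right)^{2} = \left(\left(4 + 8\right) + 454\right) 16 = \left(12 + 454\right) 16 = 466 \cdot 16 = 7456$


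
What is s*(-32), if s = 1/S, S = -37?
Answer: 32/37 ≈ 0.86486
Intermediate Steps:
s = -1/37 (s = 1/(-37) = -1/37 ≈ -0.027027)
s*(-32) = -1/37*(-32) = 32/37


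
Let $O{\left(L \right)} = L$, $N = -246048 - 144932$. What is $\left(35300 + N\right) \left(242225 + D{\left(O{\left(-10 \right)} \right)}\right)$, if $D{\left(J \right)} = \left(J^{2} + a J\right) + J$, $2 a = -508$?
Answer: $-87090026400$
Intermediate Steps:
$a = -254$ ($a = \frac{1}{2} \left(-508\right) = -254$)
$N = -390980$ ($N = -246048 - 144932 = -390980$)
$D{\left(J \right)} = J^{2} - 253 J$ ($D{\left(J \right)} = \left(J^{2} - 254 J\right) + J = J^{2} - 253 J$)
$\left(35300 + N\right) \left(242225 + D{\left(O{\left(-10 \right)} \right)}\right) = \left(35300 - 390980\right) \left(242225 - 10 \left(-253 - 10\right)\right) = - 355680 \left(242225 - -2630\right) = - 355680 \left(242225 + 2630\right) = \left(-355680\right) 244855 = -87090026400$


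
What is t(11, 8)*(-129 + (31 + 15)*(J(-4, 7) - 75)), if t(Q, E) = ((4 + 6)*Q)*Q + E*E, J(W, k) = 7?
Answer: -4149418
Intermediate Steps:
t(Q, E) = E² + 10*Q² (t(Q, E) = (10*Q)*Q + E² = 10*Q² + E² = E² + 10*Q²)
t(11, 8)*(-129 + (31 + 15)*(J(-4, 7) - 75)) = (8² + 10*11²)*(-129 + (31 + 15)*(7 - 75)) = (64 + 10*121)*(-129 + 46*(-68)) = (64 + 1210)*(-129 - 3128) = 1274*(-3257) = -4149418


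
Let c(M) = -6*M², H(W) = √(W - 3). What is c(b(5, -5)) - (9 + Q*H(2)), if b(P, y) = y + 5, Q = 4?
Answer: -9 - 4*I ≈ -9.0 - 4.0*I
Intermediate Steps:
H(W) = √(-3 + W)
b(P, y) = 5 + y
c(b(5, -5)) - (9 + Q*H(2)) = -6*(5 - 5)² - (9 + 4*√(-3 + 2)) = -6*0² - (9 + 4*√(-1)) = -6*0 - (9 + 4*I) = 0 + (-9 - 4*I) = -9 - 4*I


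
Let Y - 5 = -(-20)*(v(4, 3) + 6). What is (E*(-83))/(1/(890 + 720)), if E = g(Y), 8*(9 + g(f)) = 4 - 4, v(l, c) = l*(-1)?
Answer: 1202670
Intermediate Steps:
v(l, c) = -l
Y = 45 (Y = 5 - (-20)*(-1*4 + 6) = 5 - (-20)*(-4 + 6) = 5 - (-20)*2 = 5 - 4*(-10) = 5 + 40 = 45)
g(f) = -9 (g(f) = -9 + (4 - 4)/8 = -9 + (1/8)*0 = -9 + 0 = -9)
E = -9
(E*(-83))/(1/(890 + 720)) = (-9*(-83))/(1/(890 + 720)) = 747/(1/1610) = 747*1610 = 1202670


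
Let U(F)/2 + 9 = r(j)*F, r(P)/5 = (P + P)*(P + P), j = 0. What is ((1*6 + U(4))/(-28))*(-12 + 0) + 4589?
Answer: 32087/7 ≈ 4583.9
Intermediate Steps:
r(P) = 20*P² (r(P) = 5*((P + P)*(P + P)) = 5*((2*P)*(2*P)) = 5*(4*P²) = 20*P²)
U(F) = -18 (U(F) = -18 + 2*((20*0²)*F) = -18 + 2*((20*0)*F) = -18 + 2*(0*F) = -18 + 2*0 = -18 + 0 = -18)
((1*6 + U(4))/(-28))*(-12 + 0) + 4589 = ((1*6 - 18)/(-28))*(-12 + 0) + 4589 = ((6 - 18)*(-1/28))*(-12) + 4589 = -12*(-1/28)*(-12) + 4589 = (3/7)*(-12) + 4589 = -36/7 + 4589 = 32087/7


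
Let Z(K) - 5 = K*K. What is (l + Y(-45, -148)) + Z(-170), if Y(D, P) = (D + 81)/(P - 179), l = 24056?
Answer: 5772737/109 ≈ 52961.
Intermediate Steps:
Z(K) = 5 + K**2 (Z(K) = 5 + K*K = 5 + K**2)
Y(D, P) = (81 + D)/(-179 + P)
(l + Y(-45, -148)) + Z(-170) = (24056 + (81 - 45)/(-179 - 148)) + (5 + (-170)**2) = (24056 + 36/(-327)) + (5 + 28900) = (24056 - 1/327*36) + 28905 = (24056 - 12/109) + 28905 = 2622092/109 + 28905 = 5772737/109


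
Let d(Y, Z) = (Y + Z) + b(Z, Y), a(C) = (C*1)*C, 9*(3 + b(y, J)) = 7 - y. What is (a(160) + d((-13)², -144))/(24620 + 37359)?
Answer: 230749/557811 ≈ 0.41367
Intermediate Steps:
b(y, J) = -20/9 - y/9 (b(y, J) = -3 + (7 - y)/9 = -3 + (7/9 - y/9) = -20/9 - y/9)
a(C) = C² (a(C) = C*C = C²)
d(Y, Z) = -20/9 + Y + 8*Z/9 (d(Y, Z) = (Y + Z) + (-20/9 - Z/9) = -20/9 + Y + 8*Z/9)
(a(160) + d((-13)², -144))/(24620 + 37359) = (160² + (-20/9 + (-13)² + (8/9)*(-144)))/(24620 + 37359) = (25600 + (-20/9 + 169 - 128))/61979 = (25600 + 349/9)*(1/61979) = (230749/9)*(1/61979) = 230749/557811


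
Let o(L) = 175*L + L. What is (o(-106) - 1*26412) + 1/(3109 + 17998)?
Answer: -951250275/21107 ≈ -45068.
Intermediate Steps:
o(L) = 176*L
(o(-106) - 1*26412) + 1/(3109 + 17998) = (176*(-106) - 1*26412) + 1/(3109 + 17998) = (-18656 - 26412) + 1/21107 = -45068 + 1/21107 = -951250275/21107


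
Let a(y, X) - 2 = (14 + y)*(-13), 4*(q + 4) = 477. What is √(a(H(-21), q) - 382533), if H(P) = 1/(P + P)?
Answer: I*√675105186/42 ≈ 618.64*I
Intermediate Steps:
q = 461/4 (q = -4 + (¼)*477 = -4 + 477/4 = 461/4 ≈ 115.25)
H(P) = 1/(2*P)
a(y, X) = -180 - 13*y (a(y, X) = 2 + (14 + y)*(-13) = 2 + (-182 - 13*y) = -180 - 13*y)
√(a(H(-21), q) - 382533) = √((-180 - 13/(2*(-21))) - 382533) = √((-180 - 13*(-1)/(2*21)) - 382533) = √((-180 - 13*(-1/42)) - 382533) = √((-180 + 13/42) - 382533) = √(-7547/42 - 382533) = √(-16073933/42) = I*√675105186/42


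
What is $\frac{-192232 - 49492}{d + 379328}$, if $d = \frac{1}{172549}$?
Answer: $- \frac{41709234476}{65452667073} \approx -0.63724$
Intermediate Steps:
$d = \frac{1}{172549} \approx 5.7955 \cdot 10^{-6}$
$\frac{-192232 - 49492}{d + 379328} = \frac{-192232 - 49492}{\frac{1}{172549} + 379328} = - \frac{241724}{\frac{65452667073}{172549}} = \left(-241724\right) \frac{172549}{65452667073} = - \frac{41709234476}{65452667073}$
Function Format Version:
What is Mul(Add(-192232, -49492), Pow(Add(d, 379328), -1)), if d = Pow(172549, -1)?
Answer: Rational(-41709234476, 65452667073) ≈ -0.63724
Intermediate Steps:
d = Rational(1, 172549) ≈ 5.7955e-6
Mul(Add(-192232, -49492), Pow(Add(d, 379328), -1)) = Mul(Add(-192232, -49492), Pow(Add(Rational(1, 172549), 379328), -1)) = Mul(-241724, Pow(Rational(65452667073, 172549), -1)) = Mul(-241724, Rational(172549, 65452667073)) = Rational(-41709234476, 65452667073)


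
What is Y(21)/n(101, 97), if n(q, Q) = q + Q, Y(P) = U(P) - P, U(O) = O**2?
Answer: 70/33 ≈ 2.1212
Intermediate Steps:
Y(P) = P**2 - P
n(q, Q) = Q + q
Y(21)/n(101, 97) = (21*(-1 + 21))/(97 + 101) = (21*20)/198 = 420*(1/198) = 70/33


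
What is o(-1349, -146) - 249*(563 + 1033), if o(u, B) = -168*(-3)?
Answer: -396900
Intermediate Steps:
o(u, B) = 504
o(-1349, -146) - 249*(563 + 1033) = 504 - 249*(563 + 1033) = 504 - 249*1596 = 504 - 1*397404 = 504 - 397404 = -396900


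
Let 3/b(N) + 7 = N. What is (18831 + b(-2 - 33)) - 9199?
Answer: 134847/14 ≈ 9631.9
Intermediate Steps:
b(N) = 3/(-7 + N)
(18831 + b(-2 - 33)) - 9199 = (18831 + 3/(-7 + (-2 - 33))) - 9199 = (18831 + 3/(-7 - 35)) - 9199 = (18831 + 3/(-42)) - 9199 = (18831 + 3*(-1/42)) - 9199 = (18831 - 1/14) - 9199 = 263633/14 - 9199 = 134847/14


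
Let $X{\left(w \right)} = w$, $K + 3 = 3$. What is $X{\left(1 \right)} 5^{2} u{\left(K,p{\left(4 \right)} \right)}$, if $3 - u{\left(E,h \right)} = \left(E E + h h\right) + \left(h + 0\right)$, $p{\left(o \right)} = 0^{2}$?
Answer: $75$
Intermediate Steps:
$K = 0$ ($K = -3 + 3 = 0$)
$p{\left(o \right)} = 0$
$u{\left(E,h \right)} = 3 - h - E^{2} - h^{2}$ ($u{\left(E,h \right)} = 3 - \left(\left(E E + h h\right) + \left(h + 0\right)\right) = 3 - \left(\left(E^{2} + h^{2}\right) + h\right) = 3 - \left(h + E^{2} + h^{2}\right) = 3 - h - E^{2} - h^{2}$)
$X{\left(1 \right)} 5^{2} u{\left(K,p{\left(4 \right)} \right)} = 1 \cdot 5^{2} \left(3 - 0 - 0^{2} - 0^{2}\right) = 1 \cdot 25 \left(3 + 0 - 0 - 0\right) = 25 \left(3 + 0 + 0 + 0\right) = 25 \cdot 3 = 75$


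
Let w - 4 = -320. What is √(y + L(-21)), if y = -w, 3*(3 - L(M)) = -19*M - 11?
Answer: √1707/3 ≈ 13.772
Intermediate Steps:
w = -316 (w = 4 - 320 = -316)
L(M) = 20/3 + 19*M/3 (L(M) = 3 - (-19*M - 11)/3 = 3 - (-11 - 19*M)/3 = 3 + (11/3 + 19*M/3) = 20/3 + 19*M/3)
y = 316 (y = -1*(-316) = 316)
√(y + L(-21)) = √(316 + (20/3 + (19/3)*(-21))) = √(316 + (20/3 - 133)) = √(316 - 379/3) = √(569/3) = √1707/3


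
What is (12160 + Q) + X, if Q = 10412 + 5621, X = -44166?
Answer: -15973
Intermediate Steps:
Q = 16033
(12160 + Q) + X = (12160 + 16033) - 44166 = 28193 - 44166 = -15973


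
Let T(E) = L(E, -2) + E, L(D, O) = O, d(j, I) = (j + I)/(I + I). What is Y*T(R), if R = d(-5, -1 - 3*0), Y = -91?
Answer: -91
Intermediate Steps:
d(j, I) = (I + j)/(2*I) (d(j, I) = (I + j)/((2*I)) = (I + j)*(1/(2*I)) = (I + j)/(2*I))
R = 3 (R = ((-1 - 3*0) - 5)/(2*(-1 - 3*0)) = ((-1 + 0) - 5)/(2*(-1 + 0)) = (½)*(-1 - 5)/(-1) = (½)*(-1)*(-6) = 3)
T(E) = -2 + E
Y*T(R) = -91*(-2 + 3) = -91*1 = -91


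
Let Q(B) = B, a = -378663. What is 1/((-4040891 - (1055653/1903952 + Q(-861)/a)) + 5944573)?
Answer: 240318725392/457490297999681807 ≈ 5.2530e-7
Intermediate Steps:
1/((-4040891 - (1055653/1903952 + Q(-861)/a)) + 5944573) = 1/((-4040891 - (1055653/1903952 - 861/(-378663))) + 5944573) = 1/((-4040891 - (1055653*(1/1903952) - 861*(-1/378663))) + 5944573) = 1/((-4040891 - (1055653/1903952 + 287/126221)) + 5944573) = 1/((-4040891 - 1*133792011537/240318725392) + 5944573) = 1/((-4040891 - 133792011537/240318725392) + 5944573) = 1/(-971101908360015809/240318725392 + 5944573) = 1/(457490297999681807/240318725392) = 240318725392/457490297999681807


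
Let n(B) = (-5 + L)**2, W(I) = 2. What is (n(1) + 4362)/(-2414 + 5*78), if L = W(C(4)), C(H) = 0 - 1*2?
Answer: -4371/2024 ≈ -2.1596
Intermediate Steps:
C(H) = -2 (C(H) = 0 - 2 = -2)
L = 2
n(B) = 9 (n(B) = (-5 + 2)**2 = (-3)**2 = 9)
(n(1) + 4362)/(-2414 + 5*78) = (9 + 4362)/(-2414 + 5*78) = 4371/(-2414 + 390) = 4371/(-2024) = 4371*(-1/2024) = -4371/2024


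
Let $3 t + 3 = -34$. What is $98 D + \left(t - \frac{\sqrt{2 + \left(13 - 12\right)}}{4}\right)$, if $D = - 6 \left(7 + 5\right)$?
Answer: $- \frac{21205}{3} - \frac{\sqrt{3}}{4} \approx -7068.8$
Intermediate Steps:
$t = - \frac{37}{3}$ ($t = -1 + \frac{1}{3} \left(-34\right) = -1 - \frac{34}{3} = - \frac{37}{3} \approx -12.333$)
$D = -72$ ($D = \left(-6\right) 12 = -72$)
$98 D + \left(t - \frac{\sqrt{2 + \left(13 - 12\right)}}{4}\right) = 98 \left(-72\right) - \left(\frac{37}{3} + \frac{\sqrt{2 + \left(13 - 12\right)}}{4}\right) = -7056 - \left(\frac{37}{3} + \sqrt{2 + 1} \cdot \frac{1}{4}\right) = -7056 - \left(\frac{37}{3} + \sqrt{3} \cdot \frac{1}{4}\right) = -7056 - \left(\frac{37}{3} + \frac{\sqrt{3}}{4}\right) = - \frac{21205}{3} - \frac{\sqrt{3}}{4}$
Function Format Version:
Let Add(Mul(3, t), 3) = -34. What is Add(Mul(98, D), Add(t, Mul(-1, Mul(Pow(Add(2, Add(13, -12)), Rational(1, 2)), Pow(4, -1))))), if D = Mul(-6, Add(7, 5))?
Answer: Add(Rational(-21205, 3), Mul(Rational(-1, 4), Pow(3, Rational(1, 2)))) ≈ -7068.8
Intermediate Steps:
t = Rational(-37, 3) (t = Add(-1, Mul(Rational(1, 3), -34)) = Add(-1, Rational(-34, 3)) = Rational(-37, 3) ≈ -12.333)
D = -72 (D = Mul(-6, 12) = -72)
Add(Mul(98, D), Add(t, Mul(-1, Mul(Pow(Add(2, Add(13, -12)), Rational(1, 2)), Pow(4, -1))))) = Add(Mul(98, -72), Add(Rational(-37, 3), Mul(-1, Mul(Pow(Add(2, Add(13, -12)), Rational(1, 2)), Pow(4, -1))))) = Add(-7056, Add(Rational(-37, 3), Mul(-1, Mul(Pow(Add(2, 1), Rational(1, 2)), Rational(1, 4))))) = Add(-7056, Add(Rational(-37, 3), Mul(-1, Mul(Pow(3, Rational(1, 2)), Rational(1, 4))))) = Add(-7056, Add(Rational(-37, 3), Mul(-1, Mul(Rational(1, 4), Pow(3, Rational(1, 2)))))) = Add(-7056, Add(Rational(-37, 3), Mul(Rational(-1, 4), Pow(3, Rational(1, 2))))) = Add(Rational(-21205, 3), Mul(Rational(-1, 4), Pow(3, Rational(1, 2))))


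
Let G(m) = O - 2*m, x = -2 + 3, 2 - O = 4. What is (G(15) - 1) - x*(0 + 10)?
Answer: -43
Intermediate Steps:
O = -2 (O = 2 - 1*4 = 2 - 4 = -2)
x = 1
G(m) = -2 - 2*m
(G(15) - 1) - x*(0 + 10) = ((-2 - 2*15) - 1) - (0 + 10) = ((-2 - 30) - 1) - 10 = (-32 - 1) - 1*10 = -33 - 10 = -43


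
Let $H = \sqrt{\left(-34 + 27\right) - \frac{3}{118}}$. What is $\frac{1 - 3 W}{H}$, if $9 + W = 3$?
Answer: $- \frac{19 i \sqrt{97822}}{829} \approx - 7.1683 i$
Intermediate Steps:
$W = -6$ ($W = -9 + 3 = -6$)
$H = \frac{i \sqrt{97822}}{118}$ ($H = \sqrt{-7 - \frac{3}{118}} = \sqrt{- \frac{829}{118}} = \frac{i \sqrt{97822}}{118} \approx 2.6506 i$)
$\frac{1 - 3 W}{H} = \frac{1 - -18}{\frac{1}{118} i \sqrt{97822}} = \left(1 + 18\right) \left(- \frac{i \sqrt{97822}}{829}\right) = 19 \left(- \frac{i \sqrt{97822}}{829}\right) = - \frac{19 i \sqrt{97822}}{829}$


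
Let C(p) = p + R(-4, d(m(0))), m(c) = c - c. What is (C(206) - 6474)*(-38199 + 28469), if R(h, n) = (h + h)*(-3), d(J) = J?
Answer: 60754120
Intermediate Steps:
m(c) = 0
R(h, n) = -6*h (R(h, n) = (2*h)*(-3) = -6*h)
C(p) = 24 + p (C(p) = p - 6*(-4) = p + 24 = 24 + p)
(C(206) - 6474)*(-38199 + 28469) = ((24 + 206) - 6474)*(-38199 + 28469) = (230 - 6474)*(-9730) = -6244*(-9730) = 60754120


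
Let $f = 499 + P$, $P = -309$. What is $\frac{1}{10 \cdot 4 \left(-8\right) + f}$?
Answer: $- \frac{1}{130} \approx -0.0076923$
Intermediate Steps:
$f = 190$ ($f = 499 - 309 = 190$)
$\frac{1}{10 \cdot 4 \left(-8\right) + f} = \frac{1}{10 \cdot 4 \left(-8\right) + 190} = \frac{1}{40 \left(-8\right) + 190} = \frac{1}{-320 + 190} = \frac{1}{-130} = - \frac{1}{130}$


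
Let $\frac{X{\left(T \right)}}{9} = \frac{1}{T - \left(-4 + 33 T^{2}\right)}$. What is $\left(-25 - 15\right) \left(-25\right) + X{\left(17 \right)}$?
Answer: $\frac{3171997}{3172} \approx 1000.0$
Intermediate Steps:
$X{\left(T \right)} = \frac{9}{4 + T - 33 T^{2}}$ ($X{\left(T \right)} = \frac{9}{T - \left(-4 + 33 T^{2}\right)} = \frac{9}{4 + T - 33 T^{2}}$)
$\left(-25 - 15\right) \left(-25\right) + X{\left(17 \right)} = \left(-25 - 15\right) \left(-25\right) + \frac{9}{4 + 17 - 33 \cdot 17^{2}} = \left(-40\right) \left(-25\right) + \frac{9}{4 + 17 - 9537} = 1000 + \frac{9}{4 + 17 - 9537} = 1000 + \frac{9}{-9516} = 1000 + 9 \left(- \frac{1}{9516}\right) = 1000 - \frac{3}{3172} = \frac{3171997}{3172}$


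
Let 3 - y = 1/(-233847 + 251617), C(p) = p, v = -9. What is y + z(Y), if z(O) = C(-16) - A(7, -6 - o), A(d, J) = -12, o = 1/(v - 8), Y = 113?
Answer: -17771/17770 ≈ -1.0001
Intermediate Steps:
o = -1/17 (o = 1/(-9 - 8) = 1/(-17) = -1/17 ≈ -0.058824)
y = 53309/17770 (y = 3 - 1/(-233847 + 251617) = 3 - 1/17770 = 53309/17770 ≈ 2.9999)
z(O) = -4 (z(O) = -16 - 1*(-12) = -16 + 12 = -4)
y + z(Y) = 53309/17770 - 4 = -17771/17770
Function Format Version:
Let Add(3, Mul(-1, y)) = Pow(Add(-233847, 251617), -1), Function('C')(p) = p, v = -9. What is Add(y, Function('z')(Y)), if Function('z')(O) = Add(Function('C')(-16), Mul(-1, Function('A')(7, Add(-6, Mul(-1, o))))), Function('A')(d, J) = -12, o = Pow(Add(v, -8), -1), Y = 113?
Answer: Rational(-17771, 17770) ≈ -1.0001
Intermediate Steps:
o = Rational(-1, 17) (o = Pow(Add(-9, -8), -1) = Pow(-17, -1) = Rational(-1, 17) ≈ -0.058824)
y = Rational(53309, 17770) (y = Add(3, Mul(-1, Pow(Add(-233847, 251617), -1))) = Add(3, Mul(-1, Pow(17770, -1))) = Add(3, Mul(-1, Rational(1, 17770))) = Add(3, Rational(-1, 17770)) = Rational(53309, 17770) ≈ 2.9999)
Function('z')(O) = -4 (Function('z')(O) = Add(-16, Mul(-1, -12)) = Add(-16, 12) = -4)
Add(y, Function('z')(Y)) = Add(Rational(53309, 17770), -4) = Rational(-17771, 17770)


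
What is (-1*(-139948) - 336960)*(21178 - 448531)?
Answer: 84193669236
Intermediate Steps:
(-1*(-139948) - 336960)*(21178 - 448531) = (139948 - 336960)*(-427353) = -197012*(-427353) = 84193669236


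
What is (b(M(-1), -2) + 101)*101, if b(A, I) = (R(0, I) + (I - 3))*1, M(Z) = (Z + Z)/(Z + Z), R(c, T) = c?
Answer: 9696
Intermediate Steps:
M(Z) = 1 (M(Z) = (2*Z)/((2*Z)) = (2*Z)*(1/(2*Z)) = 1)
b(A, I) = -3 + I (b(A, I) = (0 + (I - 3))*1 = (0 + (-3 + I))*1 = (-3 + I)*1 = -3 + I)
(b(M(-1), -2) + 101)*101 = ((-3 - 2) + 101)*101 = (-5 + 101)*101 = 96*101 = 9696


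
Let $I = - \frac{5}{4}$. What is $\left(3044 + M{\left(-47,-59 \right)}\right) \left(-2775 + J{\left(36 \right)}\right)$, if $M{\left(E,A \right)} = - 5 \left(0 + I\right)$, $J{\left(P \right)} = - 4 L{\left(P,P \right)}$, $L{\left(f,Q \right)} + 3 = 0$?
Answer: $- \frac{33711363}{4} \approx -8.4278 \cdot 10^{6}$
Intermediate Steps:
$L{\left(f,Q \right)} = -3$ ($L{\left(f,Q \right)} = -3 + 0 = -3$)
$I = - \frac{5}{4}$ ($I = \left(-5\right) \frac{1}{4} = - \frac{5}{4} \approx -1.25$)
$J{\left(P \right)} = 12$ ($J{\left(P \right)} = \left(-4\right) \left(-3\right) = 12$)
$M{\left(E,A \right)} = \frac{25}{4}$ ($M{\left(E,A \right)} = - 5 \left(0 - \frac{5}{4}\right) = \left(-5\right) \left(- \frac{5}{4}\right) = \frac{25}{4}$)
$\left(3044 + M{\left(-47,-59 \right)}\right) \left(-2775 + J{\left(36 \right)}\right) = \left(3044 + \frac{25}{4}\right) \left(-2775 + 12\right) = \frac{12201}{4} \left(-2763\right) = - \frac{33711363}{4}$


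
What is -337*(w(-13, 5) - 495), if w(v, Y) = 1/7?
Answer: 1167368/7 ≈ 1.6677e+5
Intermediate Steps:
w(v, Y) = ⅐
-337*(w(-13, 5) - 495) = -337*(⅐ - 495) = -337*(-3464/7) = 1167368/7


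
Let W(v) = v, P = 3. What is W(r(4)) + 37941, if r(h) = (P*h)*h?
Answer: 37989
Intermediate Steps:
r(h) = 3*h² (r(h) = (3*h)*h = 3*h²)
W(r(4)) + 37941 = 3*4² + 37941 = 3*16 + 37941 = 48 + 37941 = 37989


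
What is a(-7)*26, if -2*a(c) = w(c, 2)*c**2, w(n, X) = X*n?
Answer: 8918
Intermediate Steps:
a(c) = -c**3 (a(c) = -2*c*c**2/2 = -c**3)
a(-7)*26 = -1*(-7)**3*26 = -1*(-343)*26 = 343*26 = 8918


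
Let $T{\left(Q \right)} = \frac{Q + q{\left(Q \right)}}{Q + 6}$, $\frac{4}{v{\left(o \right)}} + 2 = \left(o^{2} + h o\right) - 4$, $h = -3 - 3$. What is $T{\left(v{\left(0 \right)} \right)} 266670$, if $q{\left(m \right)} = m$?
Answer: $- \frac{133335}{2} \approx -66668.0$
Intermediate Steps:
$h = -6$ ($h = -3 - 3 = -6$)
$v{\left(o \right)} = \frac{4}{-6 + o^{2} - 6 o}$ ($v{\left(o \right)} = \frac{4}{-2 - \left(4 - o^{2} + 6 o\right)} = \frac{4}{-6 + o^{2} - 6 o}$)
$T{\left(Q \right)} = \frac{2 Q}{6 + Q}$ ($T{\left(Q \right)} = \frac{Q + Q}{Q + 6} = \frac{2 Q}{6 + Q}$)
$T{\left(v{\left(0 \right)} \right)} 266670 = \frac{2 \frac{4}{-6 + 0^{2} - 0}}{6 + \frac{4}{-6 + 0^{2} - 0}} \cdot 266670 = \frac{2 \frac{4}{-6 + 0 + 0}}{6 + \frac{4}{-6 + 0 + 0}} \cdot 266670 = \frac{2 \frac{4}{-6}}{6 + \frac{4}{-6}} \cdot 266670 = \frac{2 \cdot 4 \left(- \frac{1}{6}\right)}{6 + 4 \left(- \frac{1}{6}\right)} 266670 = 2 \left(- \frac{2}{3}\right) \frac{1}{6 - \frac{2}{3}} \cdot 266670 = 2 \left(- \frac{2}{3}\right) \frac{1}{\frac{16}{3}} \cdot 266670 = 2 \left(- \frac{2}{3}\right) \frac{3}{16} \cdot 266670 = \left(- \frac{1}{4}\right) 266670 = - \frac{133335}{2}$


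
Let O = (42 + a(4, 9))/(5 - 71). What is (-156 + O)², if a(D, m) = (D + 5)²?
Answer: 12061729/484 ≈ 24921.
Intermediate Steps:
a(D, m) = (5 + D)²
O = -41/22 (O = (42 + (5 + 4)²)/(5 - 71) = (42 + 9²)/(-66) = (42 + 81)*(-1/66) = 123*(-1/66) = -41/22 ≈ -1.8636)
(-156 + O)² = (-156 - 41/22)² = (-3473/22)² = 12061729/484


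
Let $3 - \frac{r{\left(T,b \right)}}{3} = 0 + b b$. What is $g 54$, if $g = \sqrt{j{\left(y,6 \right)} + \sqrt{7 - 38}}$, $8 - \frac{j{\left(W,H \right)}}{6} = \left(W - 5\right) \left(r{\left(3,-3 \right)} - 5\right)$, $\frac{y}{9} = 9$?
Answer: $54 \sqrt{10536 + i \sqrt{31}} \approx 5542.8 + 1.4646 i$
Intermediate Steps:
$y = 81$ ($y = 9 \cdot 9 = 81$)
$r{\left(T,b \right)} = 9 - 3 b^{2}$ ($r{\left(T,b \right)} = 9 - 3 \left(0 + b b\right) = 9 - 3 \left(0 + b^{2}\right) = 9 - 3 b^{2}$)
$j{\left(W,H \right)} = -642 + 138 W$ ($j{\left(W,H \right)} = 48 - 6 \left(W - 5\right) \left(\left(9 - 3 \left(-3\right)^{2}\right) - 5\right) = 48 - 6 \left(-5 + W\right) \left(\left(9 - 27\right) - 5\right) = 48 - 6 \left(-5 + W\right) \left(-18 - 5\right) = 48 - 6 \left(-5 + W\right) \left(-23\right) = 48 - 6 \left(115 - 23 W\right) = 48 + \left(-690 + 138 W\right) = -642 + 138 W$)
$g = \sqrt{10536 + i \sqrt{31}}$ ($g = \sqrt{\left(-642 + 138 \cdot 81\right) + \sqrt{7 - 38}} = \sqrt{\left(-642 + 11178\right) + \sqrt{-31}} = \sqrt{10536 + i \sqrt{31}} \approx 102.65 + 0.0271 i$)
$g 54 = \sqrt{10536 + i \sqrt{31}} \cdot 54 = 54 \sqrt{10536 + i \sqrt{31}}$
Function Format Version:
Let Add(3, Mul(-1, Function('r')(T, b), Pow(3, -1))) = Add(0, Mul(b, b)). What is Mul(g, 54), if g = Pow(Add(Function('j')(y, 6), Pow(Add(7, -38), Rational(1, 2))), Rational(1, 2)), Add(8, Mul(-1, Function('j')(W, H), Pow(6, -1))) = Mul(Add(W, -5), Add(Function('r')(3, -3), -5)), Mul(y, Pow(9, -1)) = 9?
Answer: Mul(54, Pow(Add(10536, Mul(I, Pow(31, Rational(1, 2)))), Rational(1, 2))) ≈ Add(5542.8, Mul(1.4646, I))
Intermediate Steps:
y = 81 (y = Mul(9, 9) = 81)
Function('r')(T, b) = Add(9, Mul(-3, Pow(b, 2))) (Function('r')(T, b) = Add(9, Mul(-3, Add(0, Mul(b, b)))) = Add(9, Mul(-3, Add(0, Pow(b, 2)))) = Add(9, Mul(-3, Pow(b, 2))))
Function('j')(W, H) = Add(-642, Mul(138, W)) (Function('j')(W, H) = Add(48, Mul(-6, Mul(Add(W, -5), Add(Add(9, Mul(-3, Pow(-3, 2))), -5)))) = Add(48, Mul(-6, Mul(Add(-5, W), Add(Add(9, Mul(-3, 9)), -5)))) = Add(48, Mul(-6, Mul(Add(-5, W), Add(Add(9, -27), -5)))) = Add(48, Mul(-6, Mul(Add(-5, W), Add(-18, -5)))) = Add(48, Mul(-6, Mul(Add(-5, W), -23))) = Add(48, Mul(-6, Add(115, Mul(-23, W)))) = Add(48, Add(-690, Mul(138, W))) = Add(-642, Mul(138, W)))
g = Pow(Add(10536, Mul(I, Pow(31, Rational(1, 2)))), Rational(1, 2)) (g = Pow(Add(Add(-642, Mul(138, 81)), Pow(Add(7, -38), Rational(1, 2))), Rational(1, 2)) = Pow(Add(Add(-642, 11178), Pow(-31, Rational(1, 2))), Rational(1, 2)) = Pow(Add(10536, Mul(I, Pow(31, Rational(1, 2)))), Rational(1, 2)) ≈ Add(102.65, Mul(0.0271, I)))
Mul(g, 54) = Mul(Pow(Add(10536, Mul(I, Pow(31, Rational(1, 2)))), Rational(1, 2)), 54) = Mul(54, Pow(Add(10536, Mul(I, Pow(31, Rational(1, 2)))), Rational(1, 2)))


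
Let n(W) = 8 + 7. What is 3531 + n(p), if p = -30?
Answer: 3546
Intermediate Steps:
n(W) = 15
3531 + n(p) = 3531 + 15 = 3546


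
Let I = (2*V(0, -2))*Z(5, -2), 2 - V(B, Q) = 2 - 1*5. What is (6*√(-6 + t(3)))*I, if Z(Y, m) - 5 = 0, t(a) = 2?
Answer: 600*I ≈ 600.0*I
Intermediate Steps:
V(B, Q) = 5 (V(B, Q) = 2 - (2 - 1*5) = 2 - (2 - 5) = 2 - 1*(-3) = 2 + 3 = 5)
Z(Y, m) = 5 (Z(Y, m) = 5 + 0 = 5)
I = 50 (I = (2*5)*5 = 10*5 = 50)
(6*√(-6 + t(3)))*I = (6*√(-6 + 2))*50 = (6*√(-4))*50 = (6*(2*I))*50 = (12*I)*50 = 600*I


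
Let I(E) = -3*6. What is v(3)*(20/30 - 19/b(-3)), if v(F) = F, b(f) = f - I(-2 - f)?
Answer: -9/5 ≈ -1.8000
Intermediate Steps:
I(E) = -18
b(f) = 18 + f (b(f) = f - 1*(-18) = f + 18 = 18 + f)
v(3)*(20/30 - 19/b(-3)) = 3*(20/30 - 19/(18 - 3)) = 3*(20*(1/30) - 19/15) = 3*(⅔ - 19*1/15) = 3*(⅔ - 19/15) = 3*(-⅗) = -9/5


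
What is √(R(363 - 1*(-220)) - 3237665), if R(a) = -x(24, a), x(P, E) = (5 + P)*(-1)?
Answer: 2*I*√809409 ≈ 1799.3*I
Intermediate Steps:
x(P, E) = -5 - P
R(a) = 29 (R(a) = -(-5 - 1*24) = -(-5 - 24) = -1*(-29) = 29)
√(R(363 - 1*(-220)) - 3237665) = √(29 - 3237665) = √(-3237636) = 2*I*√809409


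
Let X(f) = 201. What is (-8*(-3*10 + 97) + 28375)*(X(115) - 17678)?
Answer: -486542203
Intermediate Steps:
(-8*(-3*10 + 97) + 28375)*(X(115) - 17678) = (-8*(-3*10 + 97) + 28375)*(201 - 17678) = (-8*(-30 + 97) + 28375)*(-17477) = (-8*67 + 28375)*(-17477) = (-536 + 28375)*(-17477) = 27839*(-17477) = -486542203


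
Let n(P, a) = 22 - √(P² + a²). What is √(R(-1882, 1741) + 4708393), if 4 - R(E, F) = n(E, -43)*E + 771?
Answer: √(4749030 - 1882*√3543773) ≈ 1098.3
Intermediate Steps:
R(E, F) = -767 - E*(22 - √(1849 + E²)) (R(E, F) = 4 - ((22 - √(E² + (-43)²))*E + 771) = 4 - ((22 - √(E² + 1849))*E + 771) = 4 - ((22 - √(1849 + E²))*E + 771) = 4 - (E*(22 - √(1849 + E²)) + 771) = 4 - (771 + E*(22 - √(1849 + E²))) = 4 + (-771 - E*(22 - √(1849 + E²))) = -767 - E*(22 - √(1849 + E²)))
√(R(-1882, 1741) + 4708393) = √((-767 - 1882*(-22 + √(1849 + (-1882)²))) + 4708393) = √((-767 - 1882*(-22 + √(1849 + 3541924))) + 4708393) = √((-767 - 1882*(-22 + √3543773)) + 4708393) = √((-767 + (41404 - 1882*√3543773)) + 4708393) = √((40637 - 1882*√3543773) + 4708393) = √(4749030 - 1882*√3543773)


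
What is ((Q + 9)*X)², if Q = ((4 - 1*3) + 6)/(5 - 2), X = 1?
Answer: 1156/9 ≈ 128.44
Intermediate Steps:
Q = 7/3 (Q = ((4 - 3) + 6)/3 = (1 + 6)*(⅓) = 7*(⅓) = 7/3 ≈ 2.3333)
((Q + 9)*X)² = ((7/3 + 9)*1)² = ((34/3)*1)² = (34/3)² = 1156/9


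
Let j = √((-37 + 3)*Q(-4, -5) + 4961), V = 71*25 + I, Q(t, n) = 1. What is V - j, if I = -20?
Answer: 1755 - √4927 ≈ 1684.8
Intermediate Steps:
V = 1755 (V = 71*25 - 20 = 1775 - 20 = 1755)
j = √4927 (j = √((-37 + 3)*1 + 4961) = √(-34*1 + 4961) = √(-34 + 4961) = √4927 ≈ 70.193)
V - j = 1755 - √4927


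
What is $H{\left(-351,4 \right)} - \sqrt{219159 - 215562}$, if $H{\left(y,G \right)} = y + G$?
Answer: $-347 - \sqrt{3597} \approx -406.98$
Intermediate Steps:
$H{\left(y,G \right)} = G + y$
$H{\left(-351,4 \right)} - \sqrt{219159 - 215562} = \left(4 - 351\right) - \sqrt{219159 - 215562} = -347 - \sqrt{3597}$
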